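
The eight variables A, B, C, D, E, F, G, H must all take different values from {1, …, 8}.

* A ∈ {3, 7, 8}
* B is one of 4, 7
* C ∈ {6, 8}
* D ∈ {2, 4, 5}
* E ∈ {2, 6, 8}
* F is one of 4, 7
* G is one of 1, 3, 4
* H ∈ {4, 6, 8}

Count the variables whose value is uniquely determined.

4

The 8 variables draw from only 8 values {1, 2, 3, 4, 5, 6, 7, 8}, so each is used; only G can be 1, hence G = 1.
The 7 still-open variables together cover exactly {2, 3, 4, 5, 6, 7, 8} — 7 values for 7 variables — and 3 appears only in A's list, so A = 3.
The 6 still-open variables draw from only 6 values {2, 4, 5, 6, 7, 8}, so each is used; only D can be 5, hence D = 5.
The 5 still-open variables draw from only 5 values {2, 4, 6, 7, 8}, so each is used; only E can be 2, hence E = 2.
The 2 variables B and F are confined to {4, 7}, which locks those values in; drop them from H.
Determined: A=3, D=5, E=2, G=1. The other variables each still have more than one consistent value. That makes 4.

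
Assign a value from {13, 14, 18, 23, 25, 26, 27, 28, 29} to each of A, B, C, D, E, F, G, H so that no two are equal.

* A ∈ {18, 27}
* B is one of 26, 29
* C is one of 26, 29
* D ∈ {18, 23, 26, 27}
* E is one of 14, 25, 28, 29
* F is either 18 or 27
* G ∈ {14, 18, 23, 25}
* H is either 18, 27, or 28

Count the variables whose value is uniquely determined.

2

A and F between them cover only {18, 27} — a naked pair. Remove those values from D, G, H.
H must be 28 (only option left). Remove 28 from E.
The 2 variables B and C are confined to {26, 29}, which locks those values in; drop them from D, E.
D's domain is down to {23}, so D = 23. Strike 23 from G.
Determined: D=23, H=28. The other variables each still have more than one consistent value. That makes 2.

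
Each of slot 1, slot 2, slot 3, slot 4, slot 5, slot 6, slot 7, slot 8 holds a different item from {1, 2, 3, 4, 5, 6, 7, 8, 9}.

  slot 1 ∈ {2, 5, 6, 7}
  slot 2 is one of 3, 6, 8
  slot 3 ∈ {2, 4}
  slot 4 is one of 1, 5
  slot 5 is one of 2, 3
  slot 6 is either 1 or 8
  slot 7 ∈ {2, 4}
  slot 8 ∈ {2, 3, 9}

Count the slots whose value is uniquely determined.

2

slot 3 and slot 7 between them cover only {2, 4} — a naked pair. Remove those values from slot 1, slot 5, slot 8.
slot 5's domain is down to {3}, so slot 5 = 3. Eliminate 3 elsewhere: slot 2, slot 8.
slot 8 must be 9 (only option left).
Determined: slot 5=3, slot 8=9. The other slots each still have more than one consistent value. That makes 2.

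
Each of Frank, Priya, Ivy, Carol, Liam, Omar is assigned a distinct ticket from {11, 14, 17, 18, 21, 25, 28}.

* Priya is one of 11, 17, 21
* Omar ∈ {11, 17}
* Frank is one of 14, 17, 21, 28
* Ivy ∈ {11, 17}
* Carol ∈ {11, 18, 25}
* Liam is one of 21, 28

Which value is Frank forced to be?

14

The 2 variables Ivy and Omar are confined to {11, 17}, which locks those values in; drop them from Frank, Priya, Carol.
Priya's domain is down to {21}, so Priya = 21. Remove 21 from Frank, Liam.
Liam's domain is down to {28}, so Liam = 28. Eliminate 28 elsewhere: Frank.
So Frank = 14.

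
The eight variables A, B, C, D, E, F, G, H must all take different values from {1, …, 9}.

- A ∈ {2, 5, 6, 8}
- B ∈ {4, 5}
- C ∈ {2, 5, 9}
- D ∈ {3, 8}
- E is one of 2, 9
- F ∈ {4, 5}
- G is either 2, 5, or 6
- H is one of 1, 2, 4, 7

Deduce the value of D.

B and F between them cover only {4, 5} — a naked pair. Remove those values from A, C, G, H.
C and E share exactly the 2 values {2, 9}; by pigeonhole those values go to them, so strike 2, 9 from A, G, H.
That leaves G = 6. So A can't be 6.
That leaves A = 8. Eliminate 8 elsewhere: D.
So D = 3.

3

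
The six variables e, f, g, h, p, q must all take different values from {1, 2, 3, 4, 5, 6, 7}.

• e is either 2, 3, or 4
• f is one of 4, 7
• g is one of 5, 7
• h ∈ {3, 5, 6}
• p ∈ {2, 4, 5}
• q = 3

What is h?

6

q has just one choice, so q = 3. Strike 3 from e, h.
The 5 still-open variables draw from only 5 values {2, 4, 5, 6, 7}, so each is used; only h can be 6, hence h = 6.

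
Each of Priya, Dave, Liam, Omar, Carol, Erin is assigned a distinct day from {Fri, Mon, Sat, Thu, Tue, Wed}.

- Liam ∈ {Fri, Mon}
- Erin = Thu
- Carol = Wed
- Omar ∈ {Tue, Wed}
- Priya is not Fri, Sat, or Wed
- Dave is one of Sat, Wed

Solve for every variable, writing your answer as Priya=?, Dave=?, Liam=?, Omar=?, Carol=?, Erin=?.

Priya=Mon, Dave=Sat, Liam=Fri, Omar=Tue, Carol=Wed, Erin=Thu

Carol's domain is down to {Wed}, so Carol = Wed. Remove Wed from Dave, Omar.
Erin must be Thu (only option left). So Priya can't be Thu.
Dave's domain is down to {Sat}, so Dave = Sat.
Omar's domain is down to {Tue}, so Omar = Tue. Strike Tue from Priya.
Priya has just one choice, so Priya = Mon. Remove Mon from Liam.
Liam has just one choice, so Liam = Fri.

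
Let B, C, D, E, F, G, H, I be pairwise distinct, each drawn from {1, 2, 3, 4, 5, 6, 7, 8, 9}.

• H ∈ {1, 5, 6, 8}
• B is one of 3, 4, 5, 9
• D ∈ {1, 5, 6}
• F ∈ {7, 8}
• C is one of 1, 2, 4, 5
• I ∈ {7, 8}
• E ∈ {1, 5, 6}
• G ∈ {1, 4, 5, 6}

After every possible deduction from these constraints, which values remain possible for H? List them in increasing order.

The 2 variables F and I are confined to {7, 8}, which locks those values in; drop them from H.
D, E, H between them cover only {1, 5, 6} — a naked triple. Remove those values from B, C, G.
That leaves G = 4. Eliminate 4 elsewhere: B, C.
C has just one choice, so C = 2.
No further eliminations apply; H can still be any of 1, 5, 6.

1, 5, 6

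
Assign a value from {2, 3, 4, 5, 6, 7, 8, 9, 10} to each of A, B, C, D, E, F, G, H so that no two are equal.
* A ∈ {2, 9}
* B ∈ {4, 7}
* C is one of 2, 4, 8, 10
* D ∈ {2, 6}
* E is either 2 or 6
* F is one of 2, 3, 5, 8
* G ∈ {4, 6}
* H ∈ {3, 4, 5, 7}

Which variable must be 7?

B

D and E share exactly the 2 values {2, 6}; by pigeonhole those values go to them, so strike 2, 6 from A, C, F, G.
That leaves A = 9.
G's domain is down to {4}, so G = 4. So B, C, H can't be 4.
So 7 goes to B.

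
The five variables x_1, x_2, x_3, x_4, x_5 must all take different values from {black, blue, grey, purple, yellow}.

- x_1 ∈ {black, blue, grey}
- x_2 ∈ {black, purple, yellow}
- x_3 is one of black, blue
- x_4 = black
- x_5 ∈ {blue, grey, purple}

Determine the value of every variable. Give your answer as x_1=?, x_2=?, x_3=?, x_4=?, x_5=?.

x_4 must be black (only option left). Remove black from x_1, x_2, x_3.
x_3's domain is down to {blue}, so x_3 = blue. Strike blue from x_1, x_5.
x_1 must be grey (only option left). Eliminate grey elsewhere: x_5.
x_5 must be purple (only option left). So x_2 can't be purple.
x_2 has just one choice, so x_2 = yellow.

x_1=grey, x_2=yellow, x_3=blue, x_4=black, x_5=purple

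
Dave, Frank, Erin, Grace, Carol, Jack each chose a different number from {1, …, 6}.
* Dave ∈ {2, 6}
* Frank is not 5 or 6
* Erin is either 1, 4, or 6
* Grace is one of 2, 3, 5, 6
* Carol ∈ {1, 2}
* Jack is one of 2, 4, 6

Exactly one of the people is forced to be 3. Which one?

The 6 variables together cover exactly {1, 2, 3, 4, 5, 6} — 6 values for 6 variables — and 5 appears only in Grace's list, so Grace = 5.
The 5 still-open variables draw from only 5 values {1, 2, 3, 4, 6}, so each is used; only Frank can be 3, hence Frank = 3.

Frank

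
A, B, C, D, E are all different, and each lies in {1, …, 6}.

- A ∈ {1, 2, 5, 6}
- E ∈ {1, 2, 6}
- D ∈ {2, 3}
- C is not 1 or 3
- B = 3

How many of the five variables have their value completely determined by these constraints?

B has just one choice, so B = 3. So D can't be 3.
D has just one choice, so D = 2. Strike 2 from A, C, E.
Determined: B=3, D=2. The other variables each still have more than one consistent value. That makes 2.

2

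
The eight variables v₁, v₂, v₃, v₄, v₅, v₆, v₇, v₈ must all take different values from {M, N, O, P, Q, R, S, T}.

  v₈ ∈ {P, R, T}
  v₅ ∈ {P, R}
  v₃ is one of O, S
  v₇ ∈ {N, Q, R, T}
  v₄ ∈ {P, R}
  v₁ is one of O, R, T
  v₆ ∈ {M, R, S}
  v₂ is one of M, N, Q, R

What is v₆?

M

The 2 variables v₄ and v₅ are confined to {P, R}, which locks those values in; drop them from v₁, v₂, v₆, v₇, v₈.
v₈ must be T (only option left). So v₁, v₇ can't be T.
v₁ must be O (only option left). So v₃ can't be O.
v₃ must be S (only option left). Strike S from v₆.
So v₆ = M.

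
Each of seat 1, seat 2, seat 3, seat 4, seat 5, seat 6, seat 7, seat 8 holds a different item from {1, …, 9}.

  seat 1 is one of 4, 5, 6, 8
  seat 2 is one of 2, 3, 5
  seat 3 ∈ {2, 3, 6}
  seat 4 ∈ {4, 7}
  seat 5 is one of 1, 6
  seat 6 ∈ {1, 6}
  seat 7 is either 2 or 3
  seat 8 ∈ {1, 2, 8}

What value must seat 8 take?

The 8 variables draw from only 8 values {1, 2, 3, 4, 5, 6, 7, 8}, so each is used; only seat 4 can be 7, hence seat 4 = 7.
Among the 7 still-open variables, 4 fits only seat 1 (and all 7 values in {1, 2, 3, 4, 5, 6, 8} must be used), so seat 1 = 4.
The 6 still-open variables together cover exactly {1, 2, 3, 5, 6, 8} — 6 values for 6 variables — and 5 appears only in seat 2's list, so seat 2 = 5.
The 5 still-open variables draw from only 5 values {1, 2, 3, 6, 8}, so each is used; only seat 8 can be 8, hence seat 8 = 8.

8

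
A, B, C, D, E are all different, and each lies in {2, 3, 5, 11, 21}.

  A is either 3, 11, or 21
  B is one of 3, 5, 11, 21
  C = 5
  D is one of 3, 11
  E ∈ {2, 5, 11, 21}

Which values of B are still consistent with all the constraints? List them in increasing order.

3, 11, 21

C has just one choice, so C = 5. So B, E can't be 5.
The 4 still-open variables together cover exactly {2, 3, 11, 21} — 4 values for 4 variables — and 2 appears only in E's list, so E = 2.
No further eliminations apply; B can still be any of 3, 11, 21.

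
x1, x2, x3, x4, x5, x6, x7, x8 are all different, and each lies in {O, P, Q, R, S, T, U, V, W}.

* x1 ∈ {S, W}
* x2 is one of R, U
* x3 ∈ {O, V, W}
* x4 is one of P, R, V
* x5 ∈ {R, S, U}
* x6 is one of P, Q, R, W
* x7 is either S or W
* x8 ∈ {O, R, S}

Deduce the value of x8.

The 8 variables together cover exactly {O, P, Q, R, S, U, V, W} — 8 values for 8 variables — and Q appears only in x6's list, so x6 = Q.
Among the 7 still-open variables, P fits only x4 (and all 7 values in {O, P, R, S, U, V, W} must be used), so x4 = P.
The 6 still-open variables together cover exactly {O, R, S, U, V, W} — 6 values for 6 variables — and V appears only in x3's list, so x3 = V.
The 5 still-open variables together cover exactly {O, R, S, U, W} — 5 values for 5 variables — and O appears only in x8's list, so x8 = O.

O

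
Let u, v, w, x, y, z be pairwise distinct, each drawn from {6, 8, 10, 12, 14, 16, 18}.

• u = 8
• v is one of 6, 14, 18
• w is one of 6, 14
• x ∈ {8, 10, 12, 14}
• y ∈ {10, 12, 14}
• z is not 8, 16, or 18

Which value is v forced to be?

18

u must be 8 (only option left). Eliminate 8 elsewhere: x.
The 5 still-open variables draw from only 5 values {6, 10, 12, 14, 18}, so each is used; only v can be 18, hence v = 18.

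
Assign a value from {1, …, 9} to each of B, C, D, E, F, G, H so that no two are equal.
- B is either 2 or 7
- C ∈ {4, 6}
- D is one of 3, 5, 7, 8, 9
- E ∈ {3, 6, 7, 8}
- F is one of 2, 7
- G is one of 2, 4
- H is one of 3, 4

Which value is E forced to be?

8

B and F share exactly the 2 values {2, 7}; by pigeonhole those values go to them, so strike 2, 7 from D, E, G.
G has just one choice, so G = 4. Remove 4 from C, H.
H must be 3 (only option left). Strike 3 from D, E.
C must be 6 (only option left). Remove 6 from E.
So E = 8.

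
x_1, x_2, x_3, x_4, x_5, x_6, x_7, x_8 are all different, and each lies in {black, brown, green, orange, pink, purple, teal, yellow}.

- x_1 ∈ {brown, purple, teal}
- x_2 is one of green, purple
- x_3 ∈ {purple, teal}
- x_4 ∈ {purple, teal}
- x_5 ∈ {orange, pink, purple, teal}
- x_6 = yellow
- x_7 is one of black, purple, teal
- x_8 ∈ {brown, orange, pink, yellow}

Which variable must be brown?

x_6 has just one choice, so x_6 = yellow. Eliminate yellow elsewhere: x_8.
The 7 still-open variables draw from only 7 values {black, brown, green, orange, pink, purple, teal}, so each is used; only x_7 can be black, hence x_7 = black.
The 6 still-open variables together cover exactly {brown, green, orange, pink, purple, teal} — 6 values for 6 variables — and green appears only in x_2's list, so x_2 = green.
The 2 variables x_3 and x_4 are confined to {purple, teal}, which locks those values in; drop them from x_1, x_5.
So brown goes to x_1.

x_1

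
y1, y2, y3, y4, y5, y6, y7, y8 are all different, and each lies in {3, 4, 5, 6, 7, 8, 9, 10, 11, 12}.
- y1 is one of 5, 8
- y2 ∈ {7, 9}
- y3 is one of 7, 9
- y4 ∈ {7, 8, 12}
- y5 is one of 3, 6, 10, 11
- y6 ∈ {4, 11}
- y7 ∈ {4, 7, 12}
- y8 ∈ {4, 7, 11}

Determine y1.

5

y2 and y3 between them cover only {7, 9} — a naked pair. Remove those values from y4, y7, y8.
y6 and y8 between them cover only {4, 11} — a naked pair. Remove those values from y5, y7.
That leaves y7 = 12. Remove 12 from y4.
y4 has just one choice, so y4 = 8. Eliminate 8 elsewhere: y1.
So y1 = 5.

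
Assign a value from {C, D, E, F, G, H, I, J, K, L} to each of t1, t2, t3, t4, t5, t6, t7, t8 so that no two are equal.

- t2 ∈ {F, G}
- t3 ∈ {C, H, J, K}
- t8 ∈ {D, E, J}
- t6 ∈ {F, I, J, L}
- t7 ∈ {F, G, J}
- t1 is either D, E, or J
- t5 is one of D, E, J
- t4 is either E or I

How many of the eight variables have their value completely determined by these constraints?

2

The 3 variables t1, t5, t8 are confined to {D, E, J}, which locks those values in; drop them from t3, t4, t6, t7.
That leaves t4 = I. Remove I from t6.
t2 and t7 share exactly the 2 values {F, G}; by pigeonhole those values go to them, so strike F, G from t6.
t6 has just one choice, so t6 = L.
Determined: t4=I, t6=L. The other variables each still have more than one consistent value. That makes 2.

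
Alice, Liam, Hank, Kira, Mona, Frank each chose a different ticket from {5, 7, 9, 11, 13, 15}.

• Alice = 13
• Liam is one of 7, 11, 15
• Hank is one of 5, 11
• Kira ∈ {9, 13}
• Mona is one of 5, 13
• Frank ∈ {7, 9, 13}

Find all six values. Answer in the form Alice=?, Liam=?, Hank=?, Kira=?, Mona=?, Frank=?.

Alice=13, Liam=15, Hank=11, Kira=9, Mona=5, Frank=7

Alice has just one choice, so Alice = 13. So Kira, Mona, Frank can't be 13.
That leaves Kira = 9. Strike 9 from Frank.
Mona's domain is down to {5}, so Mona = 5. Eliminate 5 elsewhere: Hank.
Frank must be 7 (only option left). So Liam can't be 7.
Hank must be 11 (only option left). Eliminate 11 elsewhere: Liam.
Liam's domain is down to {15}, so Liam = 15.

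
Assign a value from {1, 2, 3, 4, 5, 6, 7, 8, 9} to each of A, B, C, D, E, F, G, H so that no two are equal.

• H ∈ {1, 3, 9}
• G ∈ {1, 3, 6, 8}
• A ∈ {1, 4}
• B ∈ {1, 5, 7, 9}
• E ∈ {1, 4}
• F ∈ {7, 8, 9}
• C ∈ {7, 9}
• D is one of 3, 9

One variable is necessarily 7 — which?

C

Among the 8 variables, 5 fits only B (and all 8 values in {1, 3, 4, 5, 6, 7, 8, 9} must be used), so B = 5.
The 7 still-open variables draw from only 7 values {1, 3, 4, 6, 7, 8, 9}, so each is used; only G can be 6, hence G = 6.
The 6 still-open variables draw from only 6 values {1, 3, 4, 7, 8, 9}, so each is used; only F can be 8, hence F = 8.
Among the 5 still-open variables, 7 fits only C (and all 5 values in {1, 3, 4, 7, 9} must be used), so C = 7.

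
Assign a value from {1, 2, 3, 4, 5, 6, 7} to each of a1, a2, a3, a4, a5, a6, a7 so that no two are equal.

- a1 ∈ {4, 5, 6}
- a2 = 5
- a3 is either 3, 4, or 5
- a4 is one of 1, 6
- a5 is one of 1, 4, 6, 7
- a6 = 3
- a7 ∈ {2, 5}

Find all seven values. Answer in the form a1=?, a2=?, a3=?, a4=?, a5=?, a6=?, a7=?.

a2's domain is down to {5}, so a2 = 5. So a1, a3, a7 can't be 5.
a6 must be 3 (only option left). Eliminate 3 elsewhere: a3.
That leaves a7 = 2.
a3 must be 4 (only option left). Remove 4 from a1, a5.
a1 has just one choice, so a1 = 6. So a4, a5 can't be 6.
That leaves a4 = 1. So a5 can't be 1.
That leaves a5 = 7.

a1=6, a2=5, a3=4, a4=1, a5=7, a6=3, a7=2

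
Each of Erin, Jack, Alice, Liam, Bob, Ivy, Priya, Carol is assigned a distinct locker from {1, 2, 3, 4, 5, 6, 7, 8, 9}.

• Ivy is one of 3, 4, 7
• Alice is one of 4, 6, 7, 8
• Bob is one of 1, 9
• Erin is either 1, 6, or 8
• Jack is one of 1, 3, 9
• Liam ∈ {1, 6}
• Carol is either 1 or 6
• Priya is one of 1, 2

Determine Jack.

3

The 8 variables together cover exactly {1, 2, 3, 4, 6, 7, 8, 9} — 8 values for 8 variables — and 2 appears only in Priya's list, so Priya = 2.
Liam and Carol between them cover only {1, 6} — a naked pair. Remove those values from Erin, Jack, Alice, Bob.
Erin must be 8 (only option left). Eliminate 8 elsewhere: Alice.
Bob must be 9 (only option left). Strike 9 from Jack.
So Jack = 3.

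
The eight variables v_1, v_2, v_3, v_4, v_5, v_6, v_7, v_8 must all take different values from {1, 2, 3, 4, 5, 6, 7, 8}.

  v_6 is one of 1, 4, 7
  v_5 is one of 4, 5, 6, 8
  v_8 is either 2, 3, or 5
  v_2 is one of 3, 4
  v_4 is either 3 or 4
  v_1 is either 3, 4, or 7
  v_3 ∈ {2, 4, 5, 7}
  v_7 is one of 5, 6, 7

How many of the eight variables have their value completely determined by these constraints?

4

Among the 8 variables, 1 fits only v_6 (and all 8 values in {1, 2, 3, 4, 5, 6, 7, 8} must be used), so v_6 = 1.
The 7 still-open variables together cover exactly {2, 3, 4, 5, 6, 7, 8} — 7 values for 7 variables — and 8 appears only in v_5's list, so v_5 = 8.
The 6 still-open variables together cover exactly {2, 3, 4, 5, 6, 7} — 6 values for 6 variables — and 6 appears only in v_7's list, so v_7 = 6.
The 2 variables v_2 and v_4 are confined to {3, 4}, which locks those values in; drop them from v_1, v_3, v_8.
v_1 has just one choice, so v_1 = 7. Strike 7 from v_3.
Determined: v_1=7, v_5=8, v_6=1, v_7=6. The other variables each still have more than one consistent value. That makes 4.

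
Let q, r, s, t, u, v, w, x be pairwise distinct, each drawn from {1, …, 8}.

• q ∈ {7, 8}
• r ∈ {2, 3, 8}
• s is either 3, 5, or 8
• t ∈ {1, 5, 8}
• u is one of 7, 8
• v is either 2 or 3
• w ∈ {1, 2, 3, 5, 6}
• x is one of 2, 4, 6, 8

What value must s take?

5

Among the 8 variables, 4 fits only x (and all 8 values in {1, 2, 3, 4, 5, 6, 7, 8} must be used), so x = 4.
The 7 still-open variables together cover exactly {1, 2, 3, 5, 6, 7, 8} — 7 values for 7 variables — and 6 appears only in w's list, so w = 6.
The 6 still-open variables together cover exactly {1, 2, 3, 5, 7, 8} — 6 values for 6 variables — and 1 appears only in t's list, so t = 1.
Among the 5 still-open variables, 5 fits only s (and all 5 values in {2, 3, 5, 7, 8} must be used), so s = 5.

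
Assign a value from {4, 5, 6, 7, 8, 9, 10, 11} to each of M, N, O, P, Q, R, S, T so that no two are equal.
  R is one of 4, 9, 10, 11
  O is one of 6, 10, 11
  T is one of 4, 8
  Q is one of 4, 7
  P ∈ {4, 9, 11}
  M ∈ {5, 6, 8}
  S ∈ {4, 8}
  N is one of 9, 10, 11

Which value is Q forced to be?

7

The 8 variables draw from only 8 values {4, 5, 6, 7, 8, 9, 10, 11}, so each is used; only M can be 5, hence M = 5.
The 7 still-open variables together cover exactly {4, 6, 7, 8, 9, 10, 11} — 7 values for 7 variables — and 6 appears only in O's list, so O = 6.
Among the 6 still-open variables, 7 fits only Q (and all 6 values in {4, 7, 8, 9, 10, 11} must be used), so Q = 7.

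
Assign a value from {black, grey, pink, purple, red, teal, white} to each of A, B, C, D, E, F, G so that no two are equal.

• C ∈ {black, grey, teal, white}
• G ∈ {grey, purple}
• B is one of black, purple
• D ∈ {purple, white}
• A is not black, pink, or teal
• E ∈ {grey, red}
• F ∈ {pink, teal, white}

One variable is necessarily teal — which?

The 7 variables draw from only 7 values {black, grey, pink, purple, red, teal, white}, so each is used; only F can be pink, hence F = pink.
The 6 still-open variables together cover exactly {black, grey, purple, red, teal, white} — 6 values for 6 variables — and teal appears only in C's list, so C = teal.

C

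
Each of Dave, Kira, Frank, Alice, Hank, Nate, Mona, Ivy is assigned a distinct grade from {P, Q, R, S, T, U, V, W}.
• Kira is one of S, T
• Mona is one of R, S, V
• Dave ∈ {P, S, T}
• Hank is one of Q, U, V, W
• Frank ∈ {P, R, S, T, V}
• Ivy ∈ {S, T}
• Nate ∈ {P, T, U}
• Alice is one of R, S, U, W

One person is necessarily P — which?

Dave

The 8 variables draw from only 8 values {P, Q, R, S, T, U, V, W}, so each is used; only Hank can be Q, hence Hank = Q.
The 7 still-open variables together cover exactly {P, R, S, T, U, V, W} — 7 values for 7 variables — and W appears only in Alice's list, so Alice = W.
The 6 still-open variables draw from only 6 values {P, R, S, T, U, V}, so each is used; only Nate can be U, hence Nate = U.
Kira and Ivy between them cover only {S, T} — a naked pair. Remove those values from Dave, Frank, Mona.
So P goes to Dave.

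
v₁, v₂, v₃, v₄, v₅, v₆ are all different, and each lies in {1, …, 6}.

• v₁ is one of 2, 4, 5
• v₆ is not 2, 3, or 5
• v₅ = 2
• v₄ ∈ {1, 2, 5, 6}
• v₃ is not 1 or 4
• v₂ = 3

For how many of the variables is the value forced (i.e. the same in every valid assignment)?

v₂'s domain is down to {3}, so v₂ = 3. Remove 3 from v₃.
That leaves v₅ = 2. So v₁, v₃, v₄ can't be 2.
Determined: v₂=3, v₅=2. The other variables each still have more than one consistent value. That makes 2.

2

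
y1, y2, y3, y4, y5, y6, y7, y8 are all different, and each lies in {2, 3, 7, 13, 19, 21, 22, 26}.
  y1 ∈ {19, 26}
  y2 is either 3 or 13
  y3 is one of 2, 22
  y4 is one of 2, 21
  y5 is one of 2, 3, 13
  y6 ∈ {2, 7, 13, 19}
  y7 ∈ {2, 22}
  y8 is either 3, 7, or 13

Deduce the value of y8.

7

The 8 variables together cover exactly {2, 3, 7, 13, 19, 21, 22, 26} — 8 values for 8 variables — and 21 appears only in y4's list, so y4 = 21.
The 7 still-open variables draw from only 7 values {2, 3, 7, 13, 19, 22, 26}, so each is used; only y1 can be 26, hence y1 = 26.
Among the 6 still-open variables, 19 fits only y6 (and all 6 values in {2, 3, 7, 13, 19, 22} must be used), so y6 = 19.
The 5 still-open variables together cover exactly {2, 3, 7, 13, 22} — 5 values for 5 variables — and 7 appears only in y8's list, so y8 = 7.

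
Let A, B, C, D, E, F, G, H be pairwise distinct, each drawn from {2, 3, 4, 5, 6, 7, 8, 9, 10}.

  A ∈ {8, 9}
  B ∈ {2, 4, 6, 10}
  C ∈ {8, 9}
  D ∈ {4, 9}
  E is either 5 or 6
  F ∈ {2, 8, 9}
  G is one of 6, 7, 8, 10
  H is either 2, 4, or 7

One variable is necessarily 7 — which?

The 8 variables draw from only 8 values {2, 4, 5, 6, 7, 8, 9, 10}, so each is used; only E can be 5, hence E = 5.
The 2 variables A and C are confined to {8, 9}, which locks those values in; drop them from D, F, G.
D must be 4 (only option left). Remove 4 from B, H.
That leaves F = 2. Eliminate 2 elsewhere: B, H.
So 7 goes to H.

H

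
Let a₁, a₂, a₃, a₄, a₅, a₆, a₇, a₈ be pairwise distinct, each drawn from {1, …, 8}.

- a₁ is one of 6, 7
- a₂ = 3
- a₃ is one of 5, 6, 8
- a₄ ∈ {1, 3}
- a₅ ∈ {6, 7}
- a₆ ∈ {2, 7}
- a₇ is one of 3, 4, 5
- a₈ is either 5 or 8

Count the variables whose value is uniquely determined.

4

a₂ must be 3 (only option left). So a₄, a₇ can't be 3.
a₄ has just one choice, so a₄ = 1.
The 6 still-open variables together cover exactly {2, 4, 5, 6, 7, 8} — 6 values for 6 variables — and 2 appears only in a₆'s list, so a₆ = 2.
The 5 still-open variables together cover exactly {4, 5, 6, 7, 8} — 5 values for 5 variables — and 4 appears only in a₇'s list, so a₇ = 4.
The 2 variables a₁ and a₅ are confined to {6, 7}, which locks those values in; drop them from a₃.
Determined: a₂=3, a₄=1, a₆=2, a₇=4. The other variables each still have more than one consistent value. That makes 4.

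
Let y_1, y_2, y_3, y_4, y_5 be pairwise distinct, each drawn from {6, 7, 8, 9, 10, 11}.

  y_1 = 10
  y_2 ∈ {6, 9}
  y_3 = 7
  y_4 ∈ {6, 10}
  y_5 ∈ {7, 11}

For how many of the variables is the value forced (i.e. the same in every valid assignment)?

y_1 must be 10 (only option left). Strike 10 from y_4.
That leaves y_3 = 7. Eliminate 7 elsewhere: y_5.
y_4 has just one choice, so y_4 = 6. Remove 6 from y_2.
y_5 has just one choice, so y_5 = 11.
That leaves y_2 = 9.
Every variable is fixed: y_1=10, y_2=9, y_3=7, y_4=6, y_5=11. That makes 5.

5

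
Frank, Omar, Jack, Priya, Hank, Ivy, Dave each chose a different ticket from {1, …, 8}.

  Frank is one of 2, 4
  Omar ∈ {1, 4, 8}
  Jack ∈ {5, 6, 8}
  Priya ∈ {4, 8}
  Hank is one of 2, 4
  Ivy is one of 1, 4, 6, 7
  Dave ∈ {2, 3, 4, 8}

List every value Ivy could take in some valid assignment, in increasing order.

6, 7

Frank and Hank share exactly the 2 values {2, 4}; by pigeonhole those values go to them, so strike 2, 4 from Omar, Priya, Ivy, Dave.
That leaves Priya = 8. Remove 8 from Omar, Jack, Dave.
Dave has just one choice, so Dave = 3.
Omar must be 1 (only option left). So Ivy can't be 1.
No further eliminations apply; Ivy can still be any of 6, 7.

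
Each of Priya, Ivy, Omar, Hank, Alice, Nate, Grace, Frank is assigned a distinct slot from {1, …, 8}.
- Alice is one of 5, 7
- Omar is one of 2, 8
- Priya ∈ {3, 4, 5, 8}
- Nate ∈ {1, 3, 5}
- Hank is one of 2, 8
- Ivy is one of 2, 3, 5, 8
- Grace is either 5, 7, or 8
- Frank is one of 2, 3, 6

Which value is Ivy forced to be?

The 8 variables together cover exactly {1, 2, 3, 4, 5, 6, 7, 8} — 8 values for 8 variables — and 1 appears only in Nate's list, so Nate = 1.
Among the 7 still-open variables, 4 fits only Priya (and all 7 values in {2, 3, 4, 5, 6, 7, 8} must be used), so Priya = 4.
The 6 still-open variables draw from only 6 values {2, 3, 5, 6, 7, 8}, so each is used; only Frank can be 6, hence Frank = 6.
The 5 still-open variables together cover exactly {2, 3, 5, 7, 8} — 5 values for 5 variables — and 3 appears only in Ivy's list, so Ivy = 3.

3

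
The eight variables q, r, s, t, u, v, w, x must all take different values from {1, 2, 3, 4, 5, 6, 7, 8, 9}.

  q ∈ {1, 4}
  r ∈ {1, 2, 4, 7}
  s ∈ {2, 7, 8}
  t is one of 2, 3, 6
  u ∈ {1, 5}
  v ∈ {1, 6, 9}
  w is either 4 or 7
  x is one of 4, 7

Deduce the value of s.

8

w and x share exactly the 2 values {4, 7}; by pigeonhole those values go to them, so strike 4, 7 from q, r, s.
q must be 1 (only option left). Strike 1 from r, u, v.
r's domain is down to {2}, so r = 2. Eliminate 2 elsewhere: s, t.
So s = 8.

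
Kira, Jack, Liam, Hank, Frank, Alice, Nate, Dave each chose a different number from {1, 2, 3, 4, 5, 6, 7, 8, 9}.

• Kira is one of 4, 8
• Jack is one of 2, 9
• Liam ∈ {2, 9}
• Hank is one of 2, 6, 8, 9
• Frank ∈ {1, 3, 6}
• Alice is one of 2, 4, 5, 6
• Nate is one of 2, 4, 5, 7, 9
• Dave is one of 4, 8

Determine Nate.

7

Kira and Dave between them cover only {4, 8} — a naked pair. Remove those values from Hank, Alice, Nate.
The 2 variables Jack and Liam are confined to {2, 9}, which locks those values in; drop them from Hank, Alice, Nate.
That leaves Hank = 6. Eliminate 6 elsewhere: Frank, Alice.
Alice must be 5 (only option left). Strike 5 from Nate.
So Nate = 7.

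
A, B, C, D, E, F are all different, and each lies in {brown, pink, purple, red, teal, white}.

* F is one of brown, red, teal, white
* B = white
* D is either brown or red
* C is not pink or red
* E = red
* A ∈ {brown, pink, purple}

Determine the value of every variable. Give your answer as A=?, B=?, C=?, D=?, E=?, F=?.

B has just one choice, so B = white. Strike white from C, F.
That leaves E = red. Strike red from D, F.
D's domain is down to {brown}, so D = brown. Strike brown from A, C, F.
F's domain is down to {teal}, so F = teal. Strike teal from C.
C must be purple (only option left). Strike purple from A.
That leaves A = pink.

A=pink, B=white, C=purple, D=brown, E=red, F=teal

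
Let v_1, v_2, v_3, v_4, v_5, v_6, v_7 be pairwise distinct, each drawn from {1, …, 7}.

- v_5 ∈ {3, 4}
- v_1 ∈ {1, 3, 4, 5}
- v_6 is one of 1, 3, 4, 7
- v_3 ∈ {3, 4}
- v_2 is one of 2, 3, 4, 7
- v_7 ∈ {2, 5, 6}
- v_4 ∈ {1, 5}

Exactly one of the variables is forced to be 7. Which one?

The 7 variables draw from only 7 values {1, 2, 3, 4, 5, 6, 7}, so each is used; only v_7 can be 6, hence v_7 = 6.
The 6 still-open variables together cover exactly {1, 2, 3, 4, 5, 7} — 6 values for 6 variables — and 2 appears only in v_2's list, so v_2 = 2.
Among the 5 still-open variables, 7 fits only v_6 (and all 5 values in {1, 3, 4, 5, 7} must be used), so v_6 = 7.

v_6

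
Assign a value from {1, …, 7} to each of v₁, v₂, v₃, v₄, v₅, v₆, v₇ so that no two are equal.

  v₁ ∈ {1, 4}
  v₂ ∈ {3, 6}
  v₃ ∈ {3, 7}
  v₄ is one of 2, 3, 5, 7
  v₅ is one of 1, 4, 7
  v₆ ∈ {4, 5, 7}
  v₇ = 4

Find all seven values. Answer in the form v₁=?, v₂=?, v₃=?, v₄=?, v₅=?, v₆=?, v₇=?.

v₁=1, v₂=6, v₃=3, v₄=2, v₅=7, v₆=5, v₇=4

v₇ must be 4 (only option left). Strike 4 from v₁, v₅, v₆.
v₁ must be 1 (only option left). Remove 1 from v₅.
v₅ must be 7 (only option left). Eliminate 7 elsewhere: v₃, v₄, v₆.
v₆ must be 5 (only option left). Strike 5 from v₄.
v₃'s domain is down to {3}, so v₃ = 3. Eliminate 3 elsewhere: v₂, v₄.
v₄'s domain is down to {2}, so v₄ = 2.
v₂ must be 6 (only option left).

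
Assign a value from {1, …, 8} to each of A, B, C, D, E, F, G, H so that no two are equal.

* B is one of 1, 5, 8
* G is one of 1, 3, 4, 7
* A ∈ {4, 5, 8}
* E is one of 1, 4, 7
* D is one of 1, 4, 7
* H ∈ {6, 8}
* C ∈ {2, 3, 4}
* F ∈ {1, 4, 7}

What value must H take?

Among the 8 variables, 2 fits only C (and all 8 values in {1, 2, 3, 4, 5, 6, 7, 8} must be used), so C = 2.
The 7 still-open variables together cover exactly {1, 3, 4, 5, 6, 7, 8} — 7 values for 7 variables — and 3 appears only in G's list, so G = 3.
Among the 6 still-open variables, 6 fits only H (and all 6 values in {1, 4, 5, 6, 7, 8} must be used), so H = 6.

6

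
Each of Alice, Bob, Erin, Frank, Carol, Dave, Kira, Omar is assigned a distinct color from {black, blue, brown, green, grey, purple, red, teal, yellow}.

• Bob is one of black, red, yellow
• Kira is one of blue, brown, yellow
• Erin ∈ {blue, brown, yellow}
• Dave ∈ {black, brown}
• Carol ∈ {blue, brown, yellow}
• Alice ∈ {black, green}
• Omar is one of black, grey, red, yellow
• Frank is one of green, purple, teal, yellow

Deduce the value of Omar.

grey

Erin, Carol, Kira share exactly the 3 values {blue, brown, yellow}; by pigeonhole those values go to them, so strike blue, brown, yellow from Bob, Frank, Dave, Omar.
Dave has just one choice, so Dave = black. So Alice, Bob, Omar can't be black.
That leaves Alice = green. Strike green from Frank.
That leaves Bob = red. Eliminate red elsewhere: Omar.
So Omar = grey.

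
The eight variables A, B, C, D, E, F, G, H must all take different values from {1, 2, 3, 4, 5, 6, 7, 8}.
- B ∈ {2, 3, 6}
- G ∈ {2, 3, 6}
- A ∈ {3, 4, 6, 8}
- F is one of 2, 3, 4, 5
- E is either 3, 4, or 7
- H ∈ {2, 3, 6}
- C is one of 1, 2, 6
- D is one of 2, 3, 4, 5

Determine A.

The 8 variables together cover exactly {1, 2, 3, 4, 5, 6, 7, 8} — 8 values for 8 variables — and 1 appears only in C's list, so C = 1.
Among the 7 still-open variables, 7 fits only E (and all 7 values in {2, 3, 4, 5, 6, 7, 8} must be used), so E = 7.
The 6 still-open variables together cover exactly {2, 3, 4, 5, 6, 8} — 6 values for 6 variables — and 8 appears only in A's list, so A = 8.

8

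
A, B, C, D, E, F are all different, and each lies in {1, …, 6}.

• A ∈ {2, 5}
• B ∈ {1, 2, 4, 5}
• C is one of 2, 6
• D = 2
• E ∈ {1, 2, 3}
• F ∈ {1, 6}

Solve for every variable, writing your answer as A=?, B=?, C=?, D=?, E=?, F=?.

D has just one choice, so D = 2. So A, B, C, E can't be 2.
That leaves A = 5. So B can't be 5.
C's domain is down to {6}, so C = 6. Remove 6 from F.
F has just one choice, so F = 1. Strike 1 from B, E.
B has just one choice, so B = 4.
E must be 3 (only option left).

A=5, B=4, C=6, D=2, E=3, F=1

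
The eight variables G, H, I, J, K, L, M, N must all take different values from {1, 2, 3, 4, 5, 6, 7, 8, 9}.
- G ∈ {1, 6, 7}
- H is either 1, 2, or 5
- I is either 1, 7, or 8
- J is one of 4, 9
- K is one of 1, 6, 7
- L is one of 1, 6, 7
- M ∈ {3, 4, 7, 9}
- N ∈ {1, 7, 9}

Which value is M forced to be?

G, K, L share exactly the 3 values {1, 6, 7}; by pigeonhole those values go to them, so strike 1, 6, 7 from H, I, M, N.
I has just one choice, so I = 8.
That leaves N = 9. Eliminate 9 elsewhere: J, M.
J has just one choice, so J = 4. So M can't be 4.
So M = 3.

3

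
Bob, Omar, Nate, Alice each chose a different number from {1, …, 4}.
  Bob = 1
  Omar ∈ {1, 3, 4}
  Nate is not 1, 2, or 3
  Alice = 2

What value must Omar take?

3

Bob must be 1 (only option left). So Omar can't be 1.
Nate has just one choice, so Nate = 4. Remove 4 from Omar.
So Omar = 3.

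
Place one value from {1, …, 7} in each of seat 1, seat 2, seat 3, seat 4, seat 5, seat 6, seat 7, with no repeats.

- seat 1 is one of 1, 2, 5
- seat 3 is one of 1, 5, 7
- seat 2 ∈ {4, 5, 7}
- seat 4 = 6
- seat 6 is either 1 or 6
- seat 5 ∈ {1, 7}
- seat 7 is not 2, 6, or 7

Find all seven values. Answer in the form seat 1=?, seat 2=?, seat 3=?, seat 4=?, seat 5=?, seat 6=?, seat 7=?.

seat 4's domain is down to {6}, so seat 4 = 6. So seat 6 can't be 6.
seat 6 must be 1 (only option left). Remove 1 from seat 1, seat 3, seat 5, seat 7.
seat 5's domain is down to {7}, so seat 5 = 7. Remove 7 from seat 2, seat 3.
seat 3 has just one choice, so seat 3 = 5. Eliminate 5 elsewhere: seat 1, seat 2, seat 7.
seat 1 has just one choice, so seat 1 = 2.
seat 2 has just one choice, so seat 2 = 4. Eliminate 4 elsewhere: seat 7.
seat 7 must be 3 (only option left).

seat 1=2, seat 2=4, seat 3=5, seat 4=6, seat 5=7, seat 6=1, seat 7=3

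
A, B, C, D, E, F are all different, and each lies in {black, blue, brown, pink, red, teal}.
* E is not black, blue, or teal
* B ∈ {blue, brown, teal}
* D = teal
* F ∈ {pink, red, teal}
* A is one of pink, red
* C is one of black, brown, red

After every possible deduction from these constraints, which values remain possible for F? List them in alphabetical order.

pink, red

D has just one choice, so D = teal. Eliminate teal elsewhere: B, F.
The 5 still-open variables draw from only 5 values {black, blue, brown, pink, red}, so each is used; only C can be black, hence C = black.
The 4 still-open variables draw from only 4 values {blue, brown, pink, red}, so each is used; only B can be blue, hence B = blue.
The 3 still-open variables together cover exactly {brown, pink, red} — 3 values for 3 variables — and brown appears only in E's list, so E = brown.
No further eliminations apply; F can still be any of pink, red.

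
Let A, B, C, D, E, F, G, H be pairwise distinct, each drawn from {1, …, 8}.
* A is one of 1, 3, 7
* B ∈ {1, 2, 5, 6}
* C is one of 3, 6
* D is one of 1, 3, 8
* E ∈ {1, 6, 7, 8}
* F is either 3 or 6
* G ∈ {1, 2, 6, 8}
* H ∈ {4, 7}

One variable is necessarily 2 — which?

G

The 8 variables draw from only 8 values {1, 2, 3, 4, 5, 6, 7, 8}, so each is used; only H can be 4, hence H = 4.
Among the 7 still-open variables, 5 fits only B (and all 7 values in {1, 2, 3, 5, 6, 7, 8} must be used), so B = 5.
The 6 still-open variables draw from only 6 values {1, 2, 3, 6, 7, 8}, so each is used; only G can be 2, hence G = 2.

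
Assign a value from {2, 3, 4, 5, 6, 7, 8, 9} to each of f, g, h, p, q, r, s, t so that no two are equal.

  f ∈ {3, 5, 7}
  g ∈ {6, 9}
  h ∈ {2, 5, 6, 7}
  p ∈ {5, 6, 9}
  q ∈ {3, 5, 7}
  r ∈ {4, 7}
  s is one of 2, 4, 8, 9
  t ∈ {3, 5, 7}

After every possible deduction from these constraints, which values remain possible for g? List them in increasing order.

The 8 variables draw from only 8 values {2, 3, 4, 5, 6, 7, 8, 9}, so each is used; only s can be 8, hence s = 8.
The 7 still-open variables together cover exactly {2, 3, 4, 5, 6, 7, 9} — 7 values for 7 variables — and 2 appears only in h's list, so h = 2.
The 6 still-open variables draw from only 6 values {3, 4, 5, 6, 7, 9}, so each is used; only r can be 4, hence r = 4.
f, q, t between them cover only {3, 5, 7} — a naked triple. Remove those values from p.
No further eliminations apply; g can still be any of 6, 9.

6, 9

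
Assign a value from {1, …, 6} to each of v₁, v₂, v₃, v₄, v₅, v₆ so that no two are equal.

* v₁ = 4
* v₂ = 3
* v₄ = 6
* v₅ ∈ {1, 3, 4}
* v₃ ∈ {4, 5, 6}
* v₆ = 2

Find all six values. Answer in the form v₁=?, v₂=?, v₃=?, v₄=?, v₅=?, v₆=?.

v₁=4, v₂=3, v₃=5, v₄=6, v₅=1, v₆=2

v₁ must be 4 (only option left). So v₃, v₅ can't be 4.
That leaves v₂ = 3. So v₅ can't be 3.
That leaves v₄ = 6. Remove 6 from v₃.
That leaves v₅ = 1.
That leaves v₆ = 2.
v₃ must be 5 (only option left).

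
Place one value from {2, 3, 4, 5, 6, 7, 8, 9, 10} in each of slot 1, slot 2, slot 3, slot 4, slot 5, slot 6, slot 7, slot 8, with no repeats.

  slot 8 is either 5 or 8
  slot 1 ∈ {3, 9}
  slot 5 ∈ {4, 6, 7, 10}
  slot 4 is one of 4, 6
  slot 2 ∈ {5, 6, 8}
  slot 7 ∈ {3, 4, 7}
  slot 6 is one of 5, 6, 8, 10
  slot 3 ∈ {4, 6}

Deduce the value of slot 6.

The 8 variables draw from only 8 values {3, 4, 5, 6, 7, 8, 9, 10}, so each is used; only slot 1 can be 9, hence slot 1 = 9.
The 7 still-open variables draw from only 7 values {3, 4, 5, 6, 7, 8, 10}, so each is used; only slot 7 can be 3, hence slot 7 = 3.
The 6 still-open variables draw from only 6 values {4, 5, 6, 7, 8, 10}, so each is used; only slot 5 can be 7, hence slot 5 = 7.
Among the 5 still-open variables, 10 fits only slot 6 (and all 5 values in {4, 5, 6, 8, 10} must be used), so slot 6 = 10.

10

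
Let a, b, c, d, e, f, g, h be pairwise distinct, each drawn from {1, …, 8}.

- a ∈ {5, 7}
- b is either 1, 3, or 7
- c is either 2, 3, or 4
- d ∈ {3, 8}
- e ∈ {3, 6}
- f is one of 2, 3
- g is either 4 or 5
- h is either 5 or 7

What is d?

The 8 variables draw from only 8 values {1, 2, 3, 4, 5, 6, 7, 8}, so each is used; only b can be 1, hence b = 1.
The 7 still-open variables together cover exactly {2, 3, 4, 5, 6, 7, 8} — 7 values for 7 variables — and 6 appears only in e's list, so e = 6.
The 6 still-open variables together cover exactly {2, 3, 4, 5, 7, 8} — 6 values for 6 variables — and 8 appears only in d's list, so d = 8.

8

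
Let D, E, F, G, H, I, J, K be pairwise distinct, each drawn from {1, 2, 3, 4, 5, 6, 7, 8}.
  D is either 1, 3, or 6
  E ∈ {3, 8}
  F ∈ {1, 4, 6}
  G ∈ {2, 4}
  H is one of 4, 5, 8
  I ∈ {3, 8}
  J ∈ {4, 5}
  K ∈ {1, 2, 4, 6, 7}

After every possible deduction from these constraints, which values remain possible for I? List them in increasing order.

Among the 8 variables, 7 fits only K (and all 8 values in {1, 2, 3, 4, 5, 6, 7, 8} must be used), so K = 7.
Among the 7 still-open variables, 2 fits only G (and all 7 values in {1, 2, 3, 4, 5, 6, 8} must be used), so G = 2.
E and I share exactly the 2 values {3, 8}; by pigeonhole those values go to them, so strike 3, 8 from D, H.
H and J share exactly the 2 values {4, 5}; by pigeonhole those values go to them, so strike 4, 5 from F.
No further eliminations apply; I can still be any of 3, 8.

3, 8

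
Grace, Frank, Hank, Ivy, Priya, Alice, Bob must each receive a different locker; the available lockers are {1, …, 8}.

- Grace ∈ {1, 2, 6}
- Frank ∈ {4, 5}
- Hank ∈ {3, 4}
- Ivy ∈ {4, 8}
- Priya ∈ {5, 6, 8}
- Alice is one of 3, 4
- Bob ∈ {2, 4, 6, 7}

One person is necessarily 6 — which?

Hank and Alice share exactly the 2 values {3, 4}; by pigeonhole those values go to them, so strike 3, 4 from Frank, Ivy, Bob.
Frank's domain is down to {5}, so Frank = 5. So Priya can't be 5.
Ivy has just one choice, so Ivy = 8. Eliminate 8 elsewhere: Priya.
So 6 goes to Priya.

Priya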